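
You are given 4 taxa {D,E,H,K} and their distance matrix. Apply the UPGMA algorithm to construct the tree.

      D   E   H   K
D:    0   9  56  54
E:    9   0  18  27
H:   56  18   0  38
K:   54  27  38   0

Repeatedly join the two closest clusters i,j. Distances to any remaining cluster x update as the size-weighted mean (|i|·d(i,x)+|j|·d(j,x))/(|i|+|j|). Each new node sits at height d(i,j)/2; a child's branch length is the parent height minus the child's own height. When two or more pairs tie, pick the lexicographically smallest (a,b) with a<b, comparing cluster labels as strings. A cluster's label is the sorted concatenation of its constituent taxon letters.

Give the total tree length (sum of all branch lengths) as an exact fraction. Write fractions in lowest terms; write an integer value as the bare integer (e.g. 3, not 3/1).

188/3

step 1: merge (D,E) at d=9; branch lengths D→9/2, E→9/2; new cluster DE
  updated: d(DE,H)=37, d(DE,K)=81/2
step 2: merge (DE,H) at d=37; branch lengths DE→14, H→37/2; new cluster DEH
  updated: d(DEH,K)=119/3
step 3: merge (DEH,K) at d=119/3; branch lengths DEH→4/3, K→119/6; new cluster DEHK
final tree: (((D:9/2,E:9/2):14,H:37/2):4/3,K:119/6)
total length: 188/3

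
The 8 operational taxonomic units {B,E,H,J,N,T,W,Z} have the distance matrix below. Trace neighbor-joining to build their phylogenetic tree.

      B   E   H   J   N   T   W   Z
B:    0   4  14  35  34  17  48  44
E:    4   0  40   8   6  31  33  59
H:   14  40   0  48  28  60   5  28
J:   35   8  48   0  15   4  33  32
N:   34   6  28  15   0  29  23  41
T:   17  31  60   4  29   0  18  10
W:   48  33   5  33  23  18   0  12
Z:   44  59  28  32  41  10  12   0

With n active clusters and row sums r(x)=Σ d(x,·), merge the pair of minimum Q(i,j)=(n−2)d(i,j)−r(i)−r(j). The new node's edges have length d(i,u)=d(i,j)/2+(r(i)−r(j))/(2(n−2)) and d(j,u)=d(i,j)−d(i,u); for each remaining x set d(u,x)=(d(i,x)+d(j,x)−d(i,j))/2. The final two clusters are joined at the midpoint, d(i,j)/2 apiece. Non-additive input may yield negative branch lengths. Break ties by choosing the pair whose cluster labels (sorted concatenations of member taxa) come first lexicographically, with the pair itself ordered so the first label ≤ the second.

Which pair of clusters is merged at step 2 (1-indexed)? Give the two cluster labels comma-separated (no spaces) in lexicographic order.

iteration 1: select H,W (d=5, Q=-365); attach at lengths (27/4, -7/4); label the merged cluster HW
  updated: d(B,HW)=57/2, d(E,HW)=34, d(HW,J)=38, d(HW,N)=23, d(HW,T)=73/2, d(HW,Z)=35/2
iteration 2: select HW,Z (d=35/2, Q=-587/2); attach at lengths (123/20, 227/20); label the merged cluster HWZ
  updated: d(B,HWZ)=55/2, d(E,HWZ)=151/4, d(HWZ,J)=105/4, d(HWZ,N)=93/4, d(HWZ,T)=29/2
iteration 3: select B,E (d=4, Q=-753/4); attach at lengths (187/32, -59/32); label the merged cluster BE
  updated: d(BE,HWZ)=245/8, d(BE,J)=39/2, d(BE,N)=18, d(BE,T)=22
iteration 4: select J,T (d=4, Q=-489/4); attach at lengths (29/24, 67/24); label the merged cluster JT
  updated: d(BE,JT)=75/4, d(HWZ,JT)=147/8, d(JT,N)=20
iteration 5: select BE,N (d=18, Q=-741/8); attach at lengths (337/32, 239/32); label the merged cluster BEN
  updated: d(BEN,HWZ)=287/16, d(BEN,JT)=83/8
iteration 6: select BEN,HWZ (d=287/16, Q=-747/16); attach at lengths (159/32, 415/32); label the merged cluster BEHNWZ
  updated: d(BEHNWZ,JT)=173/32
iteration 7: select BEHNWZ,JT (d=173/32); attach at lengths (173/64, 173/64); label the merged cluster BEHJNTWZ
final tree: ((((B:187/32,E:-59/32):337/32,N:239/32):159/32,((H:27/4,W:-7/4):123/20,Z:227/20):415/32):173/64,(J:29/24,T:67/24):173/64)
total length: 2299/32

HW,Z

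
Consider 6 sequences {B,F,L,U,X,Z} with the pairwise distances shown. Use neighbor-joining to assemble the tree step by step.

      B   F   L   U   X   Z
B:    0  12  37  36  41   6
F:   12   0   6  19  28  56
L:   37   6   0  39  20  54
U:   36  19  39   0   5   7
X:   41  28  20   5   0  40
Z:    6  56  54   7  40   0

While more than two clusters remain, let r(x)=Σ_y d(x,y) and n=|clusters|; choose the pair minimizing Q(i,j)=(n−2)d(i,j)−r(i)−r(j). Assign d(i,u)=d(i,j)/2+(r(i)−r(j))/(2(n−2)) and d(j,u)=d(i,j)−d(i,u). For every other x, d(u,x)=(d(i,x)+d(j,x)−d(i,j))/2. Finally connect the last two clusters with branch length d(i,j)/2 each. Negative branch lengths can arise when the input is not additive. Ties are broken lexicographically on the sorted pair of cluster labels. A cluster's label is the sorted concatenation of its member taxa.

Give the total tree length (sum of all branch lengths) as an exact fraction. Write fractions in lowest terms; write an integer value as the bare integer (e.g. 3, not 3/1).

iteration 1: select B,Z (d=6, Q=-271); attach at lengths (-7/8, 55/8); label the merged cluster BZ
  updated: d(BZ,F)=31, d(BZ,L)=85/2, d(BZ,U)=37/2, d(BZ,X)=75/2
iteration 2: select F,L (d=6, Q=-347/2); attach at lengths (-11/12, 83/12); label the merged cluster FL
  updated: d(BZ,FL)=135/4, d(FL,U)=26, d(FL,X)=21
iteration 3: select BZ,FL (d=135/4, Q=-103); attach at lengths (153/8, 117/8); label the merged cluster BFLZ
  updated: d(BFLZ,U)=43/8, d(BFLZ,X)=99/8
iteration 4: select BFLZ,U (d=43/8, Q=-91/4); attach at lengths (51/8, -1); label the merged cluster BFLUZ
  updated: d(BFLUZ,X)=6
iteration 5: select BFLUZ,X (d=6); attach at lengths (3, 3); label the merged cluster BFLUXZ
final tree: ((((B:-7/8,Z:55/8):153/8,(F:-11/12,L:83/12):117/8):51/8,U:-1):3,X:3)
total length: 457/8

457/8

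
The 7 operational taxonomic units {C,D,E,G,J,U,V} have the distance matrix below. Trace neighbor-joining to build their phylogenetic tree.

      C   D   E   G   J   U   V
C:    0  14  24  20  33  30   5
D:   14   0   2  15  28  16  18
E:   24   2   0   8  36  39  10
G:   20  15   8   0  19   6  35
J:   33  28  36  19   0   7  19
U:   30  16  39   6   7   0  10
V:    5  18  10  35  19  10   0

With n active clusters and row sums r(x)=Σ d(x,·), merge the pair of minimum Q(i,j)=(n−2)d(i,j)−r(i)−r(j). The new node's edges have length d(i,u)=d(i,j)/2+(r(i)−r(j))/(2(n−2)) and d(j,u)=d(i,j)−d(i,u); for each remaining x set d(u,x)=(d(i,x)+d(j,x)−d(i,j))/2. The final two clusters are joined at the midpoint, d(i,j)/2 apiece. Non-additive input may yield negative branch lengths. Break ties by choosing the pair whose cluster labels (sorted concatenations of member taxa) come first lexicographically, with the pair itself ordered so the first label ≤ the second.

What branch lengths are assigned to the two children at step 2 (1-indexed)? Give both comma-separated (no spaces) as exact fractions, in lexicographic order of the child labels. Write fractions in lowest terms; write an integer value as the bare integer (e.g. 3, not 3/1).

1. join J+U (d=7, Q=-215) ⇒ JU; edges |J|=69/10, |U|=1/10
  updated: d(C,JU)=28, d(D,JU)=37/2, d(E,JU)=34, d(G,JU)=9, d(JU,V)=11
2. join G+JU (d=9, Q=-303/2) ⇒ GJU; edges |G|=45/16, |JU|=99/16
  updated: d(C,GJU)=39/2, d(D,GJU)=49/4, d(E,GJU)=33/2, d(GJU,V)=37/2
3. join C+V (d=5, Q=-99) ⇒ CV; edges |C|=13/3, |V|=2/3
  updated: d(CV,D)=27/2, d(CV,E)=29/2, d(CV,GJU)=33/2
4. join CV+GJU (d=33/2, Q=-227/4) ⇒ CGJUV; edges |CV|=129/16, |GJU|=135/16
  updated: d(CGJUV,D)=37/8, d(CGJUV,E)=29/4
5. join CGJUV+D (d=37/8, Q=-111/8) ⇒ CDGJUV; edges |CGJUV|=79/16, |D|=-5/16
  updated: d(CDGJUV,E)=37/16
6. join CDGJUV+E (d=37/16) ⇒ CDEGJUV; edges |CDGJUV|=37/32, |E|=37/32
final tree: ((((C:13/3,V:2/3):129/16,(G:45/16,(J:69/10,U:1/10):99/16):135/16):79/16,D:-5/16):37/32,E:37/32)
total length: 711/16

45/16,99/16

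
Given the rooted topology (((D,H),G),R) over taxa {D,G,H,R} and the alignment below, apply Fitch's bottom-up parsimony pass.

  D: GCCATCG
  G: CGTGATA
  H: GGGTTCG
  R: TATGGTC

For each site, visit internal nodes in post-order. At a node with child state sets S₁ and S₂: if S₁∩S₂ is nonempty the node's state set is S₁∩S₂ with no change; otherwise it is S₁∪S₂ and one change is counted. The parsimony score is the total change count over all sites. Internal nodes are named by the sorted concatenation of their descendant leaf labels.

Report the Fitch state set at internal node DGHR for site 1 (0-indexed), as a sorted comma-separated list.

DH@0: {G} ∩ {G} = {G} (intersection, +0)
DGH@0: {G} ∪ {C} = {C,G} (union, +1)
DGHR@0: {C,G} ∪ {T} = {C,G,T} (union, +1)
DH@1: {C} ∪ {G} = {C,G} (union, +1)
DGH@1: {C,G} ∩ {G} = {G} (intersection, +0)
DGHR@1: {G} ∪ {A} = {A,G} (union, +1)
DH@2: {C} ∪ {G} = {C,G} (union, +1)
DGH@2: {C,G} ∪ {T} = {C,G,T} (union, +1)
DGHR@2: {C,G,T} ∩ {T} = {T} (intersection, +0)
DH@3: {A} ∪ {T} = {A,T} (union, +1)
DGH@3: {A,T} ∪ {G} = {A,G,T} (union, +1)
DGHR@3: {A,G,T} ∩ {G} = {G} (intersection, +0)
DH@4: {T} ∩ {T} = {T} (intersection, +0)
DGH@4: {T} ∪ {A} = {A,T} (union, +1)
DGHR@4: {A,T} ∪ {G} = {A,G,T} (union, +1)
DH@5: {C} ∩ {C} = {C} (intersection, +0)
DGH@5: {C} ∪ {T} = {C,T} (union, +1)
DGHR@5: {C,T} ∩ {T} = {T} (intersection, +0)
DH@6: {G} ∩ {G} = {G} (intersection, +0)
DGH@6: {G} ∪ {A} = {A,G} (union, +1)
DGHR@6: {A,G} ∪ {C} = {A,C,G} (union, +1)
per-site changes: [2, 2, 2, 2, 2, 1, 2]; total = 13

A,G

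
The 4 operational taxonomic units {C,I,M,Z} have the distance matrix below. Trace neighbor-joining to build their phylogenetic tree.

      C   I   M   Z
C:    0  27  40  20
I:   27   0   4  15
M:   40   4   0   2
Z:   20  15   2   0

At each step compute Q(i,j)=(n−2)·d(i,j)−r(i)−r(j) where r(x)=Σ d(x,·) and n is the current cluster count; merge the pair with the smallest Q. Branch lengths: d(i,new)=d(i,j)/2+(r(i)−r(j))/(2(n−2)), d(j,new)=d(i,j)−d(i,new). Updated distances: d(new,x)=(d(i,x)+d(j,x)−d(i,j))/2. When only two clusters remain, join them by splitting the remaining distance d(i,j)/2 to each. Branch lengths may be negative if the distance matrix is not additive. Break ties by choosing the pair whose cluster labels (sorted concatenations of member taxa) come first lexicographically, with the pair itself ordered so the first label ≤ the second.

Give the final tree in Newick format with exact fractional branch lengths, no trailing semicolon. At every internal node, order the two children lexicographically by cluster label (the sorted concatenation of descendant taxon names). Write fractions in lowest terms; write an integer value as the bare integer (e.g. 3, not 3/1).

(((C:45/2,Z:-5/2):9,I:2):1,M:1)

1. join C+Z (d=20, Q=-84) ⇒ CZ; edges |C|=45/2, |Z|=-5/2
  updated: d(CZ,I)=11, d(CZ,M)=11
2. join CZ+I (d=11, Q=-26) ⇒ CIZ; edges |CZ|=9, |I|=2
  updated: d(CIZ,M)=2
3. join CIZ+M (d=2) ⇒ CIMZ; edges |CIZ|=1, |M|=1
final tree: (((C:45/2,Z:-5/2):9,I:2):1,M:1)
total length: 33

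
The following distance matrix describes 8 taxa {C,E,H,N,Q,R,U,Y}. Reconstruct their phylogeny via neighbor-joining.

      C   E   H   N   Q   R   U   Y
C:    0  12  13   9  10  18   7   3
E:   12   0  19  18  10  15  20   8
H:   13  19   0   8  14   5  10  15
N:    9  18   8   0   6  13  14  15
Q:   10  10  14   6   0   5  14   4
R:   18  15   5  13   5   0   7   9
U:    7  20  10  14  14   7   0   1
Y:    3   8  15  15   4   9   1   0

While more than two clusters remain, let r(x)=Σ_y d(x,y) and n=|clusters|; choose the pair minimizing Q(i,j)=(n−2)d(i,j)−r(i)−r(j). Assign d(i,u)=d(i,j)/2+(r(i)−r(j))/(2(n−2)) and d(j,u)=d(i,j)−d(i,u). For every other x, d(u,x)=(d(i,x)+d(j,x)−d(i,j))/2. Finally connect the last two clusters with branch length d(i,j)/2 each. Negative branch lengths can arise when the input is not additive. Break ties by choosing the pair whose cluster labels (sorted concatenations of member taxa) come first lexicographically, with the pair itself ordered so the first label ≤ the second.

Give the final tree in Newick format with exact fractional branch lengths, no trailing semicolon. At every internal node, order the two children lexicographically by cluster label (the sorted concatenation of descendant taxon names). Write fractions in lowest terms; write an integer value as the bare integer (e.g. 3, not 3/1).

(((((C:75/32,(U:53/20,Y:-33/20):69/32):35/16,E:133/16):125/64,Q:83/64):77/64,(H:7/2,R:3/2):233/64):279/128,N:279/128)

step 1: merge (H,R) at d=5, Q=-126; branch lengths H→7/2, R→3/2; new cluster HR
  updated: d(C,HR)=13, d(E,HR)=29/2, d(HR,N)=8, d(HR,Q)=7, d(HR,U)=6, d(HR,Y)=19/2
step 2: merge (U,Y) at d=1, Q=-195/2; branch lengths U→53/20, Y→-33/20; new cluster UY
  updated: d(C,UY)=9/2, d(E,UY)=27/2, d(HR,UY)=29/4, d(N,UY)=14, d(Q,UY)=17/2
step 3: merge (C,UY) at d=9/2, Q=-313/4; branch lengths C→75/32, UY→69/32; new cluster CUY
  updated: d(CUY,E)=21/2, d(CUY,HR)=63/8, d(CUY,N)=37/4, d(CUY,Q)=7
step 4: merge (CUY,E) at d=21/2, Q=-449/8; branch lengths CUY→35/16, E→133/16; new cluster CEUY
  updated: d(CEUY,HR)=95/16, d(CEUY,N)=67/8, d(CEUY,Q)=13/4
step 5: merge (CEUY,Q) at d=13/4, Q=-437/16; branch lengths CEUY→125/64, Q→83/64; new cluster CEQUY
  updated: d(CEQUY,HR)=155/32, d(CEQUY,N)=89/16
step 6: merge (CEQUY,HR) at d=155/32, Q=-589/32; branch lengths CEQUY→77/64, HR→233/64; new cluster CEHQRUY
  updated: d(CEHQRUY,N)=279/64
step 7: merge (CEHQRUY,N) at d=279/64; branch lengths CEHQRUY→279/128, N→279/128; new cluster CEHNQRUY
final tree: (((((C:75/32,(U:53/20,Y:-33/20):69/32):35/16,E:133/16):125/64,Q:83/64):77/64,(H:7/2,R:3/2):233/64):279/128,N:279/128)
total length: 2141/64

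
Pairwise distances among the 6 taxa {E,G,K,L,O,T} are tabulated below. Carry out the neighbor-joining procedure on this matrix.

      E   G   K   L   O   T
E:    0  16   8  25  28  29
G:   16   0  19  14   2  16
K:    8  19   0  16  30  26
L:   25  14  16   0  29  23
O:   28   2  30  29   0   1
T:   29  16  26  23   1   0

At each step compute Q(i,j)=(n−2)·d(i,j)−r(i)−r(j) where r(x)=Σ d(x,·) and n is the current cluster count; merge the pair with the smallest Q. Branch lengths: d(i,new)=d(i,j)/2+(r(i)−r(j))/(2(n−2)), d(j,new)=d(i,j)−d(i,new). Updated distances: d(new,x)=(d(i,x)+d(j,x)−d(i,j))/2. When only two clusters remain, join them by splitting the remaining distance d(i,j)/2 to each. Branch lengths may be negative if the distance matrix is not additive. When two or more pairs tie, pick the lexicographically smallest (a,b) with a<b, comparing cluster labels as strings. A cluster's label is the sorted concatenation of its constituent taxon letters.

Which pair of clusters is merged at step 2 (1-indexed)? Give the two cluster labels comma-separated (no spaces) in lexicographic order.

E,K

iteration 1: select O,T (d=1, Q=-181); attach at lengths (-1/8, 9/8); label the merged cluster OT
  updated: d(E,OT)=28, d(G,OT)=17/2, d(K,OT)=55/2, d(L,OT)=51/2
iteration 2: select E,K (d=8, Q=-247/2); attach at lengths (61/12, 35/12); label the merged cluster EK
  updated: d(EK,G)=27/2, d(EK,L)=33/2, d(EK,OT)=95/4
iteration 3: select EK,L (d=33/2, Q=-307/4); attach at lengths (123/16, 141/16); label the merged cluster EKL
  updated: d(EKL,G)=11/2, d(EKL,OT)=131/8
iteration 4: select EKL,G (d=11/2, Q=-243/8); attach at lengths (107/16, -19/16); label the merged cluster EGKL
  updated: d(EGKL,OT)=155/16
iteration 5: select EGKL,OT (d=155/16); attach at lengths (155/32, 155/32); label the merged cluster EGKLOT
final tree: ((((E:61/12,K:35/12):123/16,L:141/16):107/16,G:-19/16):155/32,(O:-1/8,T:9/8):155/32)
total length: 651/16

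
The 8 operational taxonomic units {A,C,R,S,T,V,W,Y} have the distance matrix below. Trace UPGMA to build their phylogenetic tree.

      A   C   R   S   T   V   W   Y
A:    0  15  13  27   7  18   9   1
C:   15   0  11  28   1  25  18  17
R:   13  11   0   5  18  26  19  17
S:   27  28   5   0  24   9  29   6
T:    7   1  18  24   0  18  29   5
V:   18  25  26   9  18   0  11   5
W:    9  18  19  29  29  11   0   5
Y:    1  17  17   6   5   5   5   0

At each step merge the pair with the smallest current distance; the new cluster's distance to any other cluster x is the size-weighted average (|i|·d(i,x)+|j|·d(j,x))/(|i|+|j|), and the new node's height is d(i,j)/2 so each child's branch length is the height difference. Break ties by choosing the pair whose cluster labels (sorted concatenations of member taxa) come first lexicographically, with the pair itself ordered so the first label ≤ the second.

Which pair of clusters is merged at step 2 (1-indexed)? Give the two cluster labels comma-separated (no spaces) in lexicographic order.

C,T

1. join A+Y (d=1) ⇒ AY; edges |A|=1/2, |Y|=1/2
  updated: d(AY,C)=16, d(AY,R)=15, d(AY,S)=33/2, d(AY,T)=6, d(AY,V)=23/2, d(AY,W)=7
2. join C+T (d=1) ⇒ CT; edges |C|=1/2, |T|=1/2
  updated: d(AY,CT)=11, d(CT,R)=29/2, d(CT,S)=26, d(CT,V)=43/2, d(CT,W)=47/2
3. join R+S (d=5) ⇒ RS; edges |R|=5/2, |S|=5/2
  updated: d(AY,RS)=63/4, d(CT,RS)=81/4, d(RS,V)=35/2, d(RS,W)=24
4. join AY+W (d=7) ⇒ AWY; edges |AY|=3, |W|=7/2
  updated: d(AWY,CT)=91/6, d(AWY,RS)=37/2, d(AWY,V)=34/3
5. join AWY+V (d=34/3) ⇒ AVWY; edges |AWY|=13/6, |V|=17/3
  updated: d(AVWY,CT)=67/4, d(AVWY,RS)=73/4
6. join AVWY+CT (d=67/4) ⇒ ACTVWY; edges |AVWY|=65/24, |CT|=63/8
  updated: d(ACTVWY,RS)=227/12
7. join ACTVWY+RS (d=227/12) ⇒ ACRSTVWY; edges |ACTVWY|=13/12, |RS|=167/24
final tree: (((((A:1/2,Y:1/2):3,W:7/2):13/6,V:17/3):65/24,(C:1/2,T:1/2):63/8):13/12,(R:5/2,S:5/2):167/24)
total length: 959/24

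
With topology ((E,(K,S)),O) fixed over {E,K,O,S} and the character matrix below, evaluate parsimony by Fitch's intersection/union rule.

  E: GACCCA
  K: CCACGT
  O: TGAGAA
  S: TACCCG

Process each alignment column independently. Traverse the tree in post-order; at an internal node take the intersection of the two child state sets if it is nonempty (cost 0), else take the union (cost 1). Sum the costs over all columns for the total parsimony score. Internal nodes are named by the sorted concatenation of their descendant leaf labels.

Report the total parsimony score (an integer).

[col 0] KS: children K:{C}, S:{T} ∪→ {C,T}; cost 1
[col 0] EKS: children E:{G}, KS:{C,T} ∪→ {C,G,T}; cost 1
[col 0] EKOS: children EKS:{C,G,T}, O:{T} ∩→ {T}; cost 0
[col 1] KS: children K:{C}, S:{A} ∪→ {A,C}; cost 1
[col 1] EKS: children E:{A}, KS:{A,C} ∩→ {A}; cost 0
[col 1] EKOS: children EKS:{A}, O:{G} ∪→ {A,G}; cost 1
[col 2] KS: children K:{A}, S:{C} ∪→ {A,C}; cost 1
[col 2] EKS: children E:{C}, KS:{A,C} ∩→ {C}; cost 0
[col 2] EKOS: children EKS:{C}, O:{A} ∪→ {A,C}; cost 1
[col 3] KS: children K:{C}, S:{C} ∩→ {C}; cost 0
[col 3] EKS: children E:{C}, KS:{C} ∩→ {C}; cost 0
[col 3] EKOS: children EKS:{C}, O:{G} ∪→ {C,G}; cost 1
[col 4] KS: children K:{G}, S:{C} ∪→ {C,G}; cost 1
[col 4] EKS: children E:{C}, KS:{C,G} ∩→ {C}; cost 0
[col 4] EKOS: children EKS:{C}, O:{A} ∪→ {A,C}; cost 1
[col 5] KS: children K:{T}, S:{G} ∪→ {G,T}; cost 1
[col 5] EKS: children E:{A}, KS:{G,T} ∪→ {A,G,T}; cost 1
[col 5] EKOS: children EKS:{A,G,T}, O:{A} ∩→ {A}; cost 0
per-site changes: [2, 2, 2, 1, 2, 2]; total = 11

11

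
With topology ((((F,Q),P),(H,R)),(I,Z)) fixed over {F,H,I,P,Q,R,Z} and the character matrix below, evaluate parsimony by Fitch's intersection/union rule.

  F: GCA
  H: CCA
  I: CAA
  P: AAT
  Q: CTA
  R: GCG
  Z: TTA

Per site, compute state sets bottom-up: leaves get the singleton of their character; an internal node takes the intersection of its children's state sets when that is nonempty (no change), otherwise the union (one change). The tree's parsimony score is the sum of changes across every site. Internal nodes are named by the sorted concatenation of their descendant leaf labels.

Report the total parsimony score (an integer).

10

FQ@0: {G} ∪ {C} = {C,G} (union, +1)
FPQ@0: {C,G} ∪ {A} = {A,C,G} (union, +1)
HR@0: {C} ∪ {G} = {C,G} (union, +1)
FHPQR@0: {A,C,G} ∩ {C,G} = {C,G} (intersection, +0)
IZ@0: {C} ∪ {T} = {C,T} (union, +1)
FHIPQRZ@0: {C,G} ∩ {C,T} = {C} (intersection, +0)
FQ@1: {C} ∪ {T} = {C,T} (union, +1)
FPQ@1: {C,T} ∪ {A} = {A,C,T} (union, +1)
HR@1: {C} ∩ {C} = {C} (intersection, +0)
FHPQR@1: {A,C,T} ∩ {C} = {C} (intersection, +0)
IZ@1: {A} ∪ {T} = {A,T} (union, +1)
FHIPQRZ@1: {C} ∪ {A,T} = {A,C,T} (union, +1)
FQ@2: {A} ∩ {A} = {A} (intersection, +0)
FPQ@2: {A} ∪ {T} = {A,T} (union, +1)
HR@2: {A} ∪ {G} = {A,G} (union, +1)
FHPQR@2: {A,T} ∩ {A,G} = {A} (intersection, +0)
IZ@2: {A} ∩ {A} = {A} (intersection, +0)
FHIPQRZ@2: {A} ∩ {A} = {A} (intersection, +0)
per-site changes: [4, 4, 2]; total = 10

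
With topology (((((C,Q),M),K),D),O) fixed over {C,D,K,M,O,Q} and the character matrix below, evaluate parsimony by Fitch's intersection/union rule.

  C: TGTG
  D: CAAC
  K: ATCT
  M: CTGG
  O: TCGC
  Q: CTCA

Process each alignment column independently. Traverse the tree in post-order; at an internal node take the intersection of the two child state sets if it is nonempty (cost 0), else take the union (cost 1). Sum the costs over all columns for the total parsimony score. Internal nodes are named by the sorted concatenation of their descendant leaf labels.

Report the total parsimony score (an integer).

CQ@0: {T} ∪ {C} = {C,T} (union, +1)
CMQ@0: {C,T} ∩ {C} = {C} (intersection, +0)
CKMQ@0: {C} ∪ {A} = {A,C} (union, +1)
CDKMQ@0: {A,C} ∩ {C} = {C} (intersection, +0)
CDKMOQ@0: {C} ∪ {T} = {C,T} (union, +1)
CQ@1: {G} ∪ {T} = {G,T} (union, +1)
CMQ@1: {G,T} ∩ {T} = {T} (intersection, +0)
CKMQ@1: {T} ∩ {T} = {T} (intersection, +0)
CDKMQ@1: {T} ∪ {A} = {A,T} (union, +1)
CDKMOQ@1: {A,T} ∪ {C} = {A,C,T} (union, +1)
CQ@2: {T} ∪ {C} = {C,T} (union, +1)
CMQ@2: {C,T} ∪ {G} = {C,G,T} (union, +1)
CKMQ@2: {C,G,T} ∩ {C} = {C} (intersection, +0)
CDKMQ@2: {C} ∪ {A} = {A,C} (union, +1)
CDKMOQ@2: {A,C} ∪ {G} = {A,C,G} (union, +1)
CQ@3: {G} ∪ {A} = {A,G} (union, +1)
CMQ@3: {A,G} ∩ {G} = {G} (intersection, +0)
CKMQ@3: {G} ∪ {T} = {G,T} (union, +1)
CDKMQ@3: {G,T} ∪ {C} = {C,G,T} (union, +1)
CDKMOQ@3: {C,G,T} ∩ {C} = {C} (intersection, +0)
per-site changes: [3, 3, 4, 3]; total = 13

13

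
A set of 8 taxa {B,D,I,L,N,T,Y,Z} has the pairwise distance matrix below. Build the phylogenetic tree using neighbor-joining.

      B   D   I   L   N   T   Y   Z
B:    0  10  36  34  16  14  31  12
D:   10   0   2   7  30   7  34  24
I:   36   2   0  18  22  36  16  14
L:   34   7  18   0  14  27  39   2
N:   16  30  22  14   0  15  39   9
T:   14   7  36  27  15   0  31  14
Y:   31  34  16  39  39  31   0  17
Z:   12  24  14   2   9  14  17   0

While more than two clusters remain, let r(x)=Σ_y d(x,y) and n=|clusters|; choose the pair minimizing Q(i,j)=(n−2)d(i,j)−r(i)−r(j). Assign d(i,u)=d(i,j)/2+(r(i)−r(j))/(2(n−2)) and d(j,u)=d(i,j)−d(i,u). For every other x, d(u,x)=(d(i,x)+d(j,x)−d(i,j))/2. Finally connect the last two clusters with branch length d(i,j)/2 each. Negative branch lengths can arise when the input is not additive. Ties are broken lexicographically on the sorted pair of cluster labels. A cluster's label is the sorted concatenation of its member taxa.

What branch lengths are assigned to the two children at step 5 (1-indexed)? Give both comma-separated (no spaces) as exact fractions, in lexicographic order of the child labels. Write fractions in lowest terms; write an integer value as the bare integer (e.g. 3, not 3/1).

31/4,45/8

step 1: merge (I,Y) at d=16, Q=-255; branch lengths I→11/4, Y→53/4; new cluster IY
  updated: d(B,IY)=51/2, d(D,IY)=10, d(IY,L)=41/2, d(IY,N)=45/2, d(IY,T)=51/2, d(IY,Z)=15/2
step 2: merge (L,Z) at d=2, Q=-163; branch lengths L→23/5, Z→-13/5; new cluster LZ
  updated: d(B,LZ)=22, d(D,LZ)=29/2, d(IY,LZ)=13, d(LZ,N)=21/2, d(LZ,T)=39/2
step 3: merge (LZ,N) at d=21/2, Q=-263/2; branch lengths LZ→55/16, N→113/16; new cluster LNZ
  updated: d(B,LNZ)=55/4, d(D,LNZ)=17, d(IY,LNZ)=25/2, d(LNZ,T)=12
step 4: merge (IY,LNZ) at d=25/2, Q=-365/4; branch lengths IY→223/24, LNZ→77/24; new cluster ILNYZ
  updated: d(B,ILNYZ)=107/8, d(D,ILNYZ)=29/4, d(ILNYZ,T)=25/2
step 5: merge (B,ILNYZ) at d=107/8, Q=-175/4; branch lengths B→31/4, ILNYZ→45/8; new cluster BILNYZ
  updated: d(BILNYZ,D)=31/16, d(BILNYZ,T)=105/16
step 6: merge (BILNYZ,D) at d=31/16, Q=-31/2; branch lengths BILNYZ→3/4, D→19/16; new cluster BDILNYZ
  updated: d(BDILNYZ,T)=93/16
step 7: merge (BDILNYZ,T) at d=93/16; branch lengths BDILNYZ→93/32, T→93/32; new cluster BDILNTYZ
final tree: (((B:31/4,((I:11/4,Y:53/4):223/24,((L:23/5,Z:-13/5):55/16,N:113/16):77/24):45/8):3/4,D:19/16):93/32,T:93/32)
total length: 497/8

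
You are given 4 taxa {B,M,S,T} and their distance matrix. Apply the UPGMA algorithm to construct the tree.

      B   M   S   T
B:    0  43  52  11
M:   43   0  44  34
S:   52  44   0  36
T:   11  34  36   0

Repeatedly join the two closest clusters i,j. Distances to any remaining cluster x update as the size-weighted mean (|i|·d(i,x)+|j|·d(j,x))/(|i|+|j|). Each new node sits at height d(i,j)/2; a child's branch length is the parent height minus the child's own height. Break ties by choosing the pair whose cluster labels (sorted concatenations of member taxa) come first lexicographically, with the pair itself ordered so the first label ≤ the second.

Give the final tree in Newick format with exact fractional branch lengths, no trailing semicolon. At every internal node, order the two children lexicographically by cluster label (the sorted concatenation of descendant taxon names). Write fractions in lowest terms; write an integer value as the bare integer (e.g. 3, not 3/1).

(((B:11/2,T:11/2):55/4,M:77/4):11/4,S:22)

1. join B+T (d=11) ⇒ BT; edges |B|=11/2, |T|=11/2
  updated: d(BT,M)=77/2, d(BT,S)=44
2. join BT+M (d=77/2) ⇒ BMT; edges |BT|=55/4, |M|=77/4
  updated: d(BMT,S)=44
3. join BMT+S (d=44) ⇒ BMST; edges |BMT|=11/4, |S|=22
final tree: (((B:11/2,T:11/2):55/4,M:77/4):11/4,S:22)
total length: 275/4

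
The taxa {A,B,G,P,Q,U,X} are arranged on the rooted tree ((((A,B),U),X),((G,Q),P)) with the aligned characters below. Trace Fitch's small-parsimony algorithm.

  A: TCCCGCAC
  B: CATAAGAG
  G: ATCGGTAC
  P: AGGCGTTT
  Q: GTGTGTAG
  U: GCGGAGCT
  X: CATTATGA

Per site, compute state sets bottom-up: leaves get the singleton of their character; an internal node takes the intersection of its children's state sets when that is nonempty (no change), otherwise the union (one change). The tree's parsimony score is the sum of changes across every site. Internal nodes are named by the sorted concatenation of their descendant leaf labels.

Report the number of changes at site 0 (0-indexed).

AB@0: {T} ∪ {C} = {C,T} (union, +1)
ABU@0: {C,T} ∪ {G} = {C,G,T} (union, +1)
ABUX@0: {C,G,T} ∩ {C} = {C} (intersection, +0)
GQ@0: {A} ∪ {G} = {A,G} (union, +1)
GPQ@0: {A,G} ∩ {A} = {A} (intersection, +0)
ABGPQUX@0: {C} ∪ {A} = {A,C} (union, +1)
AB@1: {C} ∪ {A} = {A,C} (union, +1)
ABU@1: {A,C} ∩ {C} = {C} (intersection, +0)
ABUX@1: {C} ∪ {A} = {A,C} (union, +1)
GQ@1: {T} ∩ {T} = {T} (intersection, +0)
GPQ@1: {T} ∪ {G} = {G,T} (union, +1)
ABGPQUX@1: {A,C} ∪ {G,T} = {A,C,G,T} (union, +1)
AB@2: {C} ∪ {T} = {C,T} (union, +1)
ABU@2: {C,T} ∪ {G} = {C,G,T} (union, +1)
ABUX@2: {C,G,T} ∩ {T} = {T} (intersection, +0)
GQ@2: {C} ∪ {G} = {C,G} (union, +1)
GPQ@2: {C,G} ∩ {G} = {G} (intersection, +0)
ABGPQUX@2: {T} ∪ {G} = {G,T} (union, +1)
AB@3: {C} ∪ {A} = {A,C} (union, +1)
ABU@3: {A,C} ∪ {G} = {A,C,G} (union, +1)
ABUX@3: {A,C,G} ∪ {T} = {A,C,G,T} (union, +1)
GQ@3: {G} ∪ {T} = {G,T} (union, +1)
GPQ@3: {G,T} ∪ {C} = {C,G,T} (union, +1)
ABGPQUX@3: {A,C,G,T} ∩ {C,G,T} = {C,G,T} (intersection, +0)
AB@4: {G} ∪ {A} = {A,G} (union, +1)
ABU@4: {A,G} ∩ {A} = {A} (intersection, +0)
ABUX@4: {A} ∩ {A} = {A} (intersection, +0)
GQ@4: {G} ∩ {G} = {G} (intersection, +0)
GPQ@4: {G} ∩ {G} = {G} (intersection, +0)
ABGPQUX@4: {A} ∪ {G} = {A,G} (union, +1)
AB@5: {C} ∪ {G} = {C,G} (union, +1)
ABU@5: {C,G} ∩ {G} = {G} (intersection, +0)
ABUX@5: {G} ∪ {T} = {G,T} (union, +1)
GQ@5: {T} ∩ {T} = {T} (intersection, +0)
GPQ@5: {T} ∩ {T} = {T} (intersection, +0)
ABGPQUX@5: {G,T} ∩ {T} = {T} (intersection, +0)
AB@6: {A} ∩ {A} = {A} (intersection, +0)
ABU@6: {A} ∪ {C} = {A,C} (union, +1)
ABUX@6: {A,C} ∪ {G} = {A,C,G} (union, +1)
GQ@6: {A} ∩ {A} = {A} (intersection, +0)
GPQ@6: {A} ∪ {T} = {A,T} (union, +1)
ABGPQUX@6: {A,C,G} ∩ {A,T} = {A} (intersection, +0)
AB@7: {C} ∪ {G} = {C,G} (union, +1)
ABU@7: {C,G} ∪ {T} = {C,G,T} (union, +1)
ABUX@7: {C,G,T} ∪ {A} = {A,C,G,T} (union, +1)
GQ@7: {C} ∪ {G} = {C,G} (union, +1)
GPQ@7: {C,G} ∪ {T} = {C,G,T} (union, +1)
ABGPQUX@7: {A,C,G,T} ∩ {C,G,T} = {C,G,T} (intersection, +0)
per-site changes: [4, 4, 4, 5, 2, 2, 3, 5]; total = 29

4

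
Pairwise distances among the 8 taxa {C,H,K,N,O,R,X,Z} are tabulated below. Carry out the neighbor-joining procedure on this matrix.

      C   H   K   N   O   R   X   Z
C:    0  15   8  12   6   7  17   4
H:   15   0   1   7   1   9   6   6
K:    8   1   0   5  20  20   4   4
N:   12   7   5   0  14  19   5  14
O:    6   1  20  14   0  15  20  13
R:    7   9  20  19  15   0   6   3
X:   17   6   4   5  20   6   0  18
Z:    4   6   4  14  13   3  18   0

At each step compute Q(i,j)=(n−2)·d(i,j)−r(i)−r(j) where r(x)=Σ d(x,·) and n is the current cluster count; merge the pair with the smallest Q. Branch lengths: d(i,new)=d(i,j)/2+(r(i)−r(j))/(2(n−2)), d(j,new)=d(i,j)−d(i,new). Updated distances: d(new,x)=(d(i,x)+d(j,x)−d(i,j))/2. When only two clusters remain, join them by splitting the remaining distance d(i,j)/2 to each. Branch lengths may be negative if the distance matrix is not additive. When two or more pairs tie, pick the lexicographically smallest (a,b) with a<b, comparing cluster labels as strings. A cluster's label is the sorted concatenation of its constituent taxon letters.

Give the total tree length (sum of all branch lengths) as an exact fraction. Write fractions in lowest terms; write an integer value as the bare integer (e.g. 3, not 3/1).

1. join H+O (d=1, Q=-128) ⇒ HO; edges |H|=-19/6, |O|=25/6
  updated: d(C,HO)=10, d(HO,K)=10, d(HO,N)=10, d(HO,R)=23/2, d(HO,X)=25/2, d(HO,Z)=9
2. join R+Z (d=3, Q=-207/2) ⇒ RZ; edges |R|=59/20, |Z|=1/20
  updated: d(C,RZ)=4, d(HO,RZ)=35/4, d(K,RZ)=21/2, d(N,RZ)=15, d(RZ,X)=21/2
3. join C+RZ (d=4, Q=-335/4) ⇒ CRZ; edges |C|=73/32, |RZ|=55/32
  updated: d(CRZ,HO)=59/8, d(CRZ,K)=29/4, d(CRZ,N)=23/2, d(CRZ,X)=47/4
4. join CRZ+HO (d=59/8, Q=-445/8) ⇒ CHORZ; edges |CRZ|=161/48, |HO|=193/48
  updated: d(CHORZ,K)=79/16, d(CHORZ,N)=113/16, d(CHORZ,X)=135/16
5. join CHORZ+K (d=79/16, Q=-49/2) ⇒ CHKORZ; edges |CHORZ|=131/32, |K|=27/32
  updated: d(CHKORZ,N)=57/16, d(CHKORZ,X)=15/4
6. join CHKORZ+N (d=57/16, Q=-197/16) ⇒ CHKNORZ; edges |CHKORZ|=37/32, |N|=77/32
  updated: d(CHKNORZ,X)=83/32
7. join CHKNORZ+X (d=83/32) ⇒ CHKNORXZ; edges |CHKNORZ|=83/64, |X|=83/64
final tree: (((((C:73/32,(R:59/20,Z:1/20):55/32):161/48,(H:-19/6,O:25/6):193/48):131/32,K:27/32):37/32,N:77/32):83/64,X:83/64)
total length: 847/32

847/32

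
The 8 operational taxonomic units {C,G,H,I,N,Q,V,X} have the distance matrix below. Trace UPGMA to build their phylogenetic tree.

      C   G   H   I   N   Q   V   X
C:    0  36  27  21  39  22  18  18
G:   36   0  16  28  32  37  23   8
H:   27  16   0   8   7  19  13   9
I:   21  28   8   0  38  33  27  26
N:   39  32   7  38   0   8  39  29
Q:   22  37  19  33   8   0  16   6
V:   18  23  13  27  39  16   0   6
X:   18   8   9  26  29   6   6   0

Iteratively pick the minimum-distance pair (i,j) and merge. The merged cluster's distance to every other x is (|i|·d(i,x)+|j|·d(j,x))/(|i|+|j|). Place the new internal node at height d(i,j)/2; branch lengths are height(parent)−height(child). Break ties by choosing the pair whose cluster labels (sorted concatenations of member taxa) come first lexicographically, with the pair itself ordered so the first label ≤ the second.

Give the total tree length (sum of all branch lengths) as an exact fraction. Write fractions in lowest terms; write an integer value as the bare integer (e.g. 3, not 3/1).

24067/336

1. join Q+X (d=6) ⇒ QX; edges |Q|=3, |X|=3
  updated: d(C,QX)=20, d(G,QX)=45/2, d(H,QX)=14, d(I,QX)=59/2, d(N,QX)=37/2, d(QX,V)=11
2. join H+N (d=7) ⇒ HN; edges |H|=7/2, |N|=7/2
  updated: d(C,HN)=33, d(G,HN)=24, d(HN,I)=23, d(HN,QX)=65/4, d(HN,V)=26
3. join QX+V (d=11) ⇒ QVX; edges |QX|=5/2, |V|=11/2
  updated: d(C,QVX)=58/3, d(G,QVX)=68/3, d(HN,QVX)=39/2, d(I,QVX)=86/3
4. join C+QVX (d=58/3) ⇒ CQVX; edges |C|=29/3, |QVX|=25/6
  updated: d(CQVX,G)=26, d(CQVX,HN)=183/8, d(CQVX,I)=107/4
5. join CQVX+HN (d=183/8) ⇒ CHNQVX; edges |CQVX|=85/48, |HN|=127/16
  updated: d(CHNQVX,G)=76/3, d(CHNQVX,I)=51/2
6. join CHNQVX+G (d=76/3) ⇒ CGHNQVX; edges |CHNQVX|=59/48, |G|=38/3
  updated: d(CGHNQVX,I)=181/7
7. join CGHNQVX+I (d=181/7) ⇒ CGHINQVX; edges |CGHNQVX|=11/42, |I|=181/14
final tree: ((((C:29/3,((Q:3,X:3):5/2,V:11/2):25/6):85/48,(H:7/2,N:7/2):127/16):59/48,G:38/3):11/42,I:181/14)
total length: 24067/336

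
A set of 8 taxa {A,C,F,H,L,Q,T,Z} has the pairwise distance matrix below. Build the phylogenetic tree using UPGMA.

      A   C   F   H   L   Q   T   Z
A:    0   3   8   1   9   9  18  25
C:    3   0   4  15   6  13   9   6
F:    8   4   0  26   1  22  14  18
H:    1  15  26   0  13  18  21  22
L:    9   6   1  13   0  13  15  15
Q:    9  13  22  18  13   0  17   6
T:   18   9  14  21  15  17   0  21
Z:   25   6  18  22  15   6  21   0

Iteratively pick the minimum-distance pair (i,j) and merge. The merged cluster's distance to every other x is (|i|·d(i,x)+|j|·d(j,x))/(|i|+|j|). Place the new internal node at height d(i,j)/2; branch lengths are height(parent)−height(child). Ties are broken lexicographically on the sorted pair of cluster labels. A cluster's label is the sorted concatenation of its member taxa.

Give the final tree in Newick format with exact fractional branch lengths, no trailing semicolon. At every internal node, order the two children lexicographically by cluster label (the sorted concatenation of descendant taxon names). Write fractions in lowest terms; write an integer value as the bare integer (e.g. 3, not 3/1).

((((A:1/2,H:1/2):17/3,(C:5/2,(F:1/2,L:1/2):2):11/3):23/15,T:77/10):71/120,(Q:3,Z:3):127/24)

step 1: merge (A,H) at d=1; branch lengths A→1/2, H→1/2; new cluster AH
  updated: d(AH,C)=9, d(AH,F)=17, d(AH,L)=11, d(AH,Q)=27/2, d(AH,T)=39/2, d(AH,Z)=47/2
step 2: merge (F,L) at d=1; branch lengths F→1/2, L→1/2; new cluster FL
  updated: d(AH,FL)=14, d(C,FL)=5, d(FL,Q)=35/2, d(FL,T)=29/2, d(FL,Z)=33/2
step 3: merge (C,FL) at d=5; branch lengths C→5/2, FL→2; new cluster CFL
  updated: d(AH,CFL)=37/3, d(CFL,Q)=16, d(CFL,T)=38/3, d(CFL,Z)=13
step 4: merge (Q,Z) at d=6; branch lengths Q→3, Z→3; new cluster QZ
  updated: d(AH,QZ)=37/2, d(CFL,QZ)=29/2, d(QZ,T)=19
step 5: merge (AH,CFL) at d=37/3; branch lengths AH→17/3, CFL→11/3; new cluster ACFHL
  updated: d(ACFHL,QZ)=161/10, d(ACFHL,T)=77/5
step 6: merge (ACFHL,T) at d=77/5; branch lengths ACFHL→23/15, T→77/10; new cluster ACFHLT
  updated: d(ACFHLT,QZ)=199/12
step 7: merge (ACFHLT,QZ) at d=199/12; branch lengths ACFHLT→71/120, QZ→127/24; new cluster ACFHLQTZ
final tree: ((((A:1/2,H:1/2):17/3,(C:5/2,(F:1/2,L:1/2):2):11/3):23/15,T:77/10):71/120,(Q:3,Z:3):127/24)
total length: 739/20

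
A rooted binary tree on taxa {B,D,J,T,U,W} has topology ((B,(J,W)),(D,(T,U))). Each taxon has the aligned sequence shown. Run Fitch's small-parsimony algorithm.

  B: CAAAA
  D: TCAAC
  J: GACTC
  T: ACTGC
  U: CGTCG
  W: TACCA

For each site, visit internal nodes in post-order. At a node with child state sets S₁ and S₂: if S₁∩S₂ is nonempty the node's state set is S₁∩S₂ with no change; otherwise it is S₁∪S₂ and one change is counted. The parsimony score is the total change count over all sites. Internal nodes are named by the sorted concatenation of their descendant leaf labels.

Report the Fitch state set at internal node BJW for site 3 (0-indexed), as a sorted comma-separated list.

A,C,T

JW@0: {G} ∪ {T} = {G,T} (union, +1)
BJW@0: {C} ∪ {G,T} = {C,G,T} (union, +1)
TU@0: {A} ∪ {C} = {A,C} (union, +1)
DTU@0: {T} ∪ {A,C} = {A,C,T} (union, +1)
BDJTUW@0: {C,G,T} ∩ {A,C,T} = {C,T} (intersection, +0)
JW@1: {A} ∩ {A} = {A} (intersection, +0)
BJW@1: {A} ∩ {A} = {A} (intersection, +0)
TU@1: {C} ∪ {G} = {C,G} (union, +1)
DTU@1: {C} ∩ {C,G} = {C} (intersection, +0)
BDJTUW@1: {A} ∪ {C} = {A,C} (union, +1)
JW@2: {C} ∩ {C} = {C} (intersection, +0)
BJW@2: {A} ∪ {C} = {A,C} (union, +1)
TU@2: {T} ∩ {T} = {T} (intersection, +0)
DTU@2: {A} ∪ {T} = {A,T} (union, +1)
BDJTUW@2: {A,C} ∩ {A,T} = {A} (intersection, +0)
JW@3: {T} ∪ {C} = {C,T} (union, +1)
BJW@3: {A} ∪ {C,T} = {A,C,T} (union, +1)
TU@3: {G} ∪ {C} = {C,G} (union, +1)
DTU@3: {A} ∪ {C,G} = {A,C,G} (union, +1)
BDJTUW@3: {A,C,T} ∩ {A,C,G} = {A,C} (intersection, +0)
JW@4: {C} ∪ {A} = {A,C} (union, +1)
BJW@4: {A} ∩ {A,C} = {A} (intersection, +0)
TU@4: {C} ∪ {G} = {C,G} (union, +1)
DTU@4: {C} ∩ {C,G} = {C} (intersection, +0)
BDJTUW@4: {A} ∪ {C} = {A,C} (union, +1)
per-site changes: [4, 2, 2, 4, 3]; total = 15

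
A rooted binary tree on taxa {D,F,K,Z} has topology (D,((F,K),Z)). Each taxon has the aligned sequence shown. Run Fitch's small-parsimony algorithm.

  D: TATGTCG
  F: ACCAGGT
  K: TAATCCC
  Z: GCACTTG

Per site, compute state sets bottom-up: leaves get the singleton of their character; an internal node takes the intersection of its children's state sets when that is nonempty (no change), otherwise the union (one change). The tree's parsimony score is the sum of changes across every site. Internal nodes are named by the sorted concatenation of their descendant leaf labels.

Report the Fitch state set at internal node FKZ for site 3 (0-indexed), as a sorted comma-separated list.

FK@0: {A} ∪ {T} = {A,T} (union, +1)
FKZ@0: {A,T} ∪ {G} = {A,G,T} (union, +1)
DFKZ@0: {T} ∩ {A,G,T} = {T} (intersection, +0)
FK@1: {C} ∪ {A} = {A,C} (union, +1)
FKZ@1: {A,C} ∩ {C} = {C} (intersection, +0)
DFKZ@1: {A} ∪ {C} = {A,C} (union, +1)
FK@2: {C} ∪ {A} = {A,C} (union, +1)
FKZ@2: {A,C} ∩ {A} = {A} (intersection, +0)
DFKZ@2: {T} ∪ {A} = {A,T} (union, +1)
FK@3: {A} ∪ {T} = {A,T} (union, +1)
FKZ@3: {A,T} ∪ {C} = {A,C,T} (union, +1)
DFKZ@3: {G} ∪ {A,C,T} = {A,C,G,T} (union, +1)
FK@4: {G} ∪ {C} = {C,G} (union, +1)
FKZ@4: {C,G} ∪ {T} = {C,G,T} (union, +1)
DFKZ@4: {T} ∩ {C,G,T} = {T} (intersection, +0)
FK@5: {G} ∪ {C} = {C,G} (union, +1)
FKZ@5: {C,G} ∪ {T} = {C,G,T} (union, +1)
DFKZ@5: {C} ∩ {C,G,T} = {C} (intersection, +0)
FK@6: {T} ∪ {C} = {C,T} (union, +1)
FKZ@6: {C,T} ∪ {G} = {C,G,T} (union, +1)
DFKZ@6: {G} ∩ {C,G,T} = {G} (intersection, +0)
per-site changes: [2, 2, 2, 3, 2, 2, 2]; total = 15

A,C,T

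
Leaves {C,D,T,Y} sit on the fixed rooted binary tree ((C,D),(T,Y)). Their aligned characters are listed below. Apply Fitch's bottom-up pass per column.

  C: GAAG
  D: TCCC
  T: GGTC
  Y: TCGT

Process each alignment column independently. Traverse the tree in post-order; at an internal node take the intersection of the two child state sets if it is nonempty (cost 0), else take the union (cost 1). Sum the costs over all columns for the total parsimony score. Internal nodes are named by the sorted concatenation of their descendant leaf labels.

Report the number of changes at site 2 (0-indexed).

site 0, node CD: C={G} ∪ D={T} → {G,T} (+1)
site 0, node TY: T={G} ∪ Y={T} → {G,T} (+1)
site 0, node CDTY: CD={G,T} ∩ TY={G,T} → {G,T} (+0)
site 1, node CD: C={A} ∪ D={C} → {A,C} (+1)
site 1, node TY: T={G} ∪ Y={C} → {C,G} (+1)
site 1, node CDTY: CD={A,C} ∩ TY={C,G} → {C} (+0)
site 2, node CD: C={A} ∪ D={C} → {A,C} (+1)
site 2, node TY: T={T} ∪ Y={G} → {G,T} (+1)
site 2, node CDTY: CD={A,C} ∪ TY={G,T} → {A,C,G,T} (+1)
site 3, node CD: C={G} ∪ D={C} → {C,G} (+1)
site 3, node TY: T={C} ∪ Y={T} → {C,T} (+1)
site 3, node CDTY: CD={C,G} ∩ TY={C,T} → {C} (+0)
per-site changes: [2, 2, 3, 2]; total = 9

3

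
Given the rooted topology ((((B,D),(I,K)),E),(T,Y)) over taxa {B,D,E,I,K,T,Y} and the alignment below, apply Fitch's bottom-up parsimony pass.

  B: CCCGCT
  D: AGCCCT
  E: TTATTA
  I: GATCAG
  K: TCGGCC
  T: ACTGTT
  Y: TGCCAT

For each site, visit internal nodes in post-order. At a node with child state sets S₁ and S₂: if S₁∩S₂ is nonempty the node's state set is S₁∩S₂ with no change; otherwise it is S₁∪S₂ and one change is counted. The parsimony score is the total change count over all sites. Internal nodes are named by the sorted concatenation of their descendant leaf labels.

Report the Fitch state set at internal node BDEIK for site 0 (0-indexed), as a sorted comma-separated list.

site 0, node BD: B={C} ∪ D={A} → {A,C} (+1)
site 0, node IK: I={G} ∪ K={T} → {G,T} (+1)
site 0, node BDIK: BD={A,C} ∪ IK={G,T} → {A,C,G,T} (+1)
site 0, node BDEIK: BDIK={A,C,G,T} ∩ E={T} → {T} (+0)
site 0, node TY: T={A} ∪ Y={T} → {A,T} (+1)
site 0, node BDEIKTY: BDEIK={T} ∩ TY={A,T} → {T} (+0)
site 1, node BD: B={C} ∪ D={G} → {C,G} (+1)
site 1, node IK: I={A} ∪ K={C} → {A,C} (+1)
site 1, node BDIK: BD={C,G} ∩ IK={A,C} → {C} (+0)
site 1, node BDEIK: BDIK={C} ∪ E={T} → {C,T} (+1)
site 1, node TY: T={C} ∪ Y={G} → {C,G} (+1)
site 1, node BDEIKTY: BDEIK={C,T} ∩ TY={C,G} → {C} (+0)
site 2, node BD: B={C} ∩ D={C} → {C} (+0)
site 2, node IK: I={T} ∪ K={G} → {G,T} (+1)
site 2, node BDIK: BD={C} ∪ IK={G,T} → {C,G,T} (+1)
site 2, node BDEIK: BDIK={C,G,T} ∪ E={A} → {A,C,G,T} (+1)
site 2, node TY: T={T} ∪ Y={C} → {C,T} (+1)
site 2, node BDEIKTY: BDEIK={A,C,G,T} ∩ TY={C,T} → {C,T} (+0)
site 3, node BD: B={G} ∪ D={C} → {C,G} (+1)
site 3, node IK: I={C} ∪ K={G} → {C,G} (+1)
site 3, node BDIK: BD={C,G} ∩ IK={C,G} → {C,G} (+0)
site 3, node BDEIK: BDIK={C,G} ∪ E={T} → {C,G,T} (+1)
site 3, node TY: T={G} ∪ Y={C} → {C,G} (+1)
site 3, node BDEIKTY: BDEIK={C,G,T} ∩ TY={C,G} → {C,G} (+0)
site 4, node BD: B={C} ∩ D={C} → {C} (+0)
site 4, node IK: I={A} ∪ K={C} → {A,C} (+1)
site 4, node BDIK: BD={C} ∩ IK={A,C} → {C} (+0)
site 4, node BDEIK: BDIK={C} ∪ E={T} → {C,T} (+1)
site 4, node TY: T={T} ∪ Y={A} → {A,T} (+1)
site 4, node BDEIKTY: BDEIK={C,T} ∩ TY={A,T} → {T} (+0)
site 5, node BD: B={T} ∩ D={T} → {T} (+0)
site 5, node IK: I={G} ∪ K={C} → {C,G} (+1)
site 5, node BDIK: BD={T} ∪ IK={C,G} → {C,G,T} (+1)
site 5, node BDEIK: BDIK={C,G,T} ∪ E={A} → {A,C,G,T} (+1)
site 5, node TY: T={T} ∩ Y={T} → {T} (+0)
site 5, node BDEIKTY: BDEIK={A,C,G,T} ∩ TY={T} → {T} (+0)
per-site changes: [4, 4, 4, 4, 3, 3]; total = 22

T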